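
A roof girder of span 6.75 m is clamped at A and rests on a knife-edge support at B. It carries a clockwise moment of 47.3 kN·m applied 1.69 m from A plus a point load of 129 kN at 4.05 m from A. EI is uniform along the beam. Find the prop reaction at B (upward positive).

R_B = 60.33 kN

Take the reaction at B as the redundant and release it; the primary structure is a cantilever fixed at A.
Deflection at B on the released cantilever, summing each load's contribution:
  clockwise couple 47.3 at a = 1.69: M₀a(2L − a)/(2EI) = 472/EI
  point load 129 at a = 4.05: Pa²(3L − a)/(6EI) = 5713/EI
  δ_0 = 6185/EI
Tip deflection under a unit load at B: L³/(3EI) = 102.5/EI.
The prop prevents deflection at B: R_B = δ_0/δ_{BB} = 6185/102.5 = 60.33 kN.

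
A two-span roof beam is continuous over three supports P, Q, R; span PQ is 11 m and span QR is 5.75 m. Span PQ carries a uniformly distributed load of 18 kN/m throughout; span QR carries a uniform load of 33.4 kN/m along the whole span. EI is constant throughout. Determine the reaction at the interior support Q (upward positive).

Take M_Q as the redundant. Released structure: two simple spans PQ and QR with a hinge at Q.
Rotations at Q on the released spans (each span's end-slope, ×1/EI):
  span PQ: UDL 18: wL³/(24EI) = 998.2/EI
  span QR: UDL 33.4: wL³/(24EI) = 264.6/EI
  relative rotation θ_0 = (998.2 + 264.6)/EI = 1263/EI
A unit hogging moment at Q produces rotation L₁/(3EI) + L₂/(3EI) = 5.583/EI.
Slope continuity at Q: θ_0 = M_Q·5.583/EI, so M_Q = 1263/5.583 = 226.2 kN·m (hogging).
Span PQ, ΣM about P with M_Q applied at Q: R_Q^{PQ}·11 = 1089 + 226.2, so R_Q^{PQ} = 119.6 kN and R_P = 198 − 119.6 = 78.44 kN.
Span QR, ΣM about R: R_Q^{QR}·5.75 = 552.1 + 226.2, so R_Q^{QR} = 135.4 kN and R_R = 192.1 − 135.4 = 56.69 kN.
R_Q = 119.6 + 135.4 = 254.9 kN.

R_Q = 254.9 kN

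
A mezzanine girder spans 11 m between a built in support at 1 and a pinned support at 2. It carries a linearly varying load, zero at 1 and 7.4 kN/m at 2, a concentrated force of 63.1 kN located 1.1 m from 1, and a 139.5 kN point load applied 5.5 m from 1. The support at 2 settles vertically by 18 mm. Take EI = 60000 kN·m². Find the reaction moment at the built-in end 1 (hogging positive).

Release the roller at 2. Primary structure: cantilever fixed at 1.
Primary-structure tip deflection at 2 by superposition:
  triangular load, peak 7.4 at the free end: 11w₀L⁴/(120EI) = 9931/EI
  point load 63.1 at a = 1.1: Pa²(3L − a)/(6EI) = 405.9/EI
  point load 139.5 at a = 5.5: Pa²(3L − a)/(6EI) = 19341/EI
  δ_0 = 29679/EI
Flexibility coefficient — unit upward force at 2: δ_{22} = L³/(3EI) = 443.7/EI.
With EI = 60000 kN·m²: δ_0 = 0.49464 m and δ_{22} = 0.007394 m/kN.
Compatibility — the beam at 2 must follow the support down by 0.018 m: δ_0 − R_2·δ_{22} = 0.018, so R_2 = (0.49464 − 0.018)/0.007394 = 64.46 kN.
Moment equilibrium about 1: M_1 = Σ(load moments about 1) − R_2·L = 1135 − 64.46×11 = 426.1 kN·m.

M_1 = 426.1 kN·m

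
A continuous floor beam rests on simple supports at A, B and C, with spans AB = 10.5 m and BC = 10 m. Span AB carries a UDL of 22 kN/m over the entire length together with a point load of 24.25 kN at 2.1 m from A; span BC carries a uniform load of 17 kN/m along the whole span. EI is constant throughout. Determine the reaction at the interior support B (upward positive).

R_B = 258.4 kN

Take M_B as the redundant. Released structure: two simple spans AB and BC with a hinge at B.
End slopes at the hinge B, treating each span as simply supported:
  span AB: UDL 22: wL³/(24EI) = 1061/EI
  span AB: point load 24.25 at a = 2.1: Pab(L + a)/(6LEI) = 85.55/EI
  span BC: UDL 17: wL³/(24EI) = 708.3/EI
  relative rotation θ_0 = (1147 + 708.3)/EI = 1855/EI
A unit hogging moment at B produces rotation L₁/(3EI) + L₂/(3EI) = 6.833/EI.
Compatibility: M_B·(L₁+L₂)/(3EI) = θ_0, giving M_B = 271.5 kN·m (hogging).
Span AB, ΣM about A with M_B applied at B: R_B^{AB}·10.5 = 1264 + 271.5, so R_B^{AB} = 146.2 kN and R_A = 255.2 − 146.2 = 109 kN.
Span BC, ΣM about C: R_B^{BC}·10 = 850 + 271.5, so R_B^{BC} = 112.1 kN and R_C = 170 − 112.1 = 57.85 kN.
R_B = 146.2 + 112.1 = 258.4 kN.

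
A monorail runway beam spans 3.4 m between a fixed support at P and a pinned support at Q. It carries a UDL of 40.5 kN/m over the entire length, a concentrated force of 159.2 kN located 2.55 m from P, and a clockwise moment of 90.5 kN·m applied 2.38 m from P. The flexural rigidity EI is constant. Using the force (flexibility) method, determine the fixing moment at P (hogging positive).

M_P = 88.92 kN·m

Release the roller at Q. Primary structure: cantilever fixed at P.
Free-end deflection of the primary structure under the applied loading (downward +):
  UDL 40.5: wL⁴/(8EI) = 676.5/EI
  point load 159.2 at a = 2.55: Pa²(3L − a)/(6EI) = 1320/EI
  clockwise couple 90.5 at a = 2.38: M₀a(2L − a)/(2EI) = 476/EI
  δ_0 = 2472/EI
Tip deflection under a unit load at Q: L³/(3EI) = 13.1/EI.
The prop prevents deflection at Q: R_Q = δ_0/δ_{QQ} = 2472/13.1 = 188.7 kN.
Moment equilibrium about P: M_P = Σ(load moments about P) − R_Q·L = 730.5 − 188.7×3.4 = 88.92 kN·m.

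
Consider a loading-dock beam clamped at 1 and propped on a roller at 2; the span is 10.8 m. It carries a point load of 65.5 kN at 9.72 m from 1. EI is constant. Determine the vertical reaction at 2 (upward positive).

R_2 = 55.71 kN

Remove the prop at 2; the released (primary) structure is a cantilever built in at 1.
Free-end deflection of the primary structure under the applied loading (downward +):
  point load 65.5 at a = 9.72: Pa²(3L − a)/(6EI) = 23392/EI
Flexibility coefficient — unit upward force at 2: δ_{22} = L³/(3EI) = 419.9/EI.
Compatibility at 2: δ_0 − R_2·δ_{22} = 0, so R_2 = 23392/419.9 = 55.71 kN.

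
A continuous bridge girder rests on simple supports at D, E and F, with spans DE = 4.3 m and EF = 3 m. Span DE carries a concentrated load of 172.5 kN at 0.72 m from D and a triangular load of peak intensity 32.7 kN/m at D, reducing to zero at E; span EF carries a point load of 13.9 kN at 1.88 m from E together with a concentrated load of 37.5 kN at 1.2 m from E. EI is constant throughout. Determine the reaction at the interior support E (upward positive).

Release continuity at E by inserting a hinge; the redundant is the internal moment M_E. The primary structure is two simply-supported spans DE and EF.
Rotations at E on the released spans (each span's end-slope, ×1/EI):
  span DE: point load 172.5 at a = 0.72: Pab(L + a)/(6LEI) = 86.51/EI
  span DE: triangular load, peak 32.7: 7w₀L³/(360EI) = 50.55/EI
  span EF: point load 13.9 at a = 1.88: Pab(L + b)/(6LEI) = 6.699/EI
  span EF: point load 37.5 at a = 1.2: Pab(L + b)/(6LEI) = 21.6/EI
  relative rotation θ_0 = (137.1 + 28.3)/EI = 165.4/EI
A unit hogging moment at E produces rotation L₁/(3EI) + L₂/(3EI) = 2.433/EI.
Slope continuity at E: θ_0 = M_E·2.433/EI, so M_E = 165.4/2.433 = 67.96 kN·m (hogging).
Span DE, ΣM about D with M_E applied at E: R_E^{DE}·4.3 = 225 + 67.96, so R_E^{DE} = 68.12 kN and R_D = 242.8 − 68.12 = 174.7 kN.
Span EF, ΣM about F: R_E^{EF}·3 = 83.07 + 67.96, so R_E^{EF} = 50.34 kN and R_F = 51.4 − 50.34 = 1.058 kN.
R_E = 68.12 + 50.34 = 118.5 kN.

R_E = 118.5 kN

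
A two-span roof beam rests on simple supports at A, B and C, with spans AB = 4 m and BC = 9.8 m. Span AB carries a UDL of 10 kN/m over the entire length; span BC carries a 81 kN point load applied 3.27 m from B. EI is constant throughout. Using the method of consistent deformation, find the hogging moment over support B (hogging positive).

M_B = 110.2 kN·m

Take M_B as the redundant. Released structure: two simple spans AB and BC with a hinge at B.
Rotations at B on the released spans (each span's end-slope, ×1/EI):
  span AB: UDL 10: wL³/(24EI) = 26.67/EI
  span BC: point load 81 at a = 3.27: Pab(L + b)/(6LEI) = 480.3/EI
  relative rotation θ_0 = (26.67 + 480.3)/EI = 507/EI
A unit hogging moment at B produces rotation L₁/(3EI) + L₂/(3EI) = 4.6/EI.
Compatibility: M_B·(L₁+L₂)/(3EI) = θ_0, giving M_B = 110.2 kN·m (hogging).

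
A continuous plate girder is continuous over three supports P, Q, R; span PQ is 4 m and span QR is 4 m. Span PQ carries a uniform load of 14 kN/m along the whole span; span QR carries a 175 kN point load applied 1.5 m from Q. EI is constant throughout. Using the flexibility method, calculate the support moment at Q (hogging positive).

Take M_Q as the redundant. Released structure: two simple spans PQ and QR with a hinge at Q.
End slopes at the hinge Q, treating each span as simply supported:
  span PQ: UDL 14: wL³/(24EI) = 37.33/EI
  span QR: point load 175 at a = 1.5: Pab(L + b)/(6LEI) = 177.7/EI
  relative rotation θ_0 = (37.33 + 177.7)/EI = 215.1/EI
A unit hogging moment at Q produces rotation L₁/(3EI) + L₂/(3EI) = 2.667/EI.
Compatibility: M_Q·(L₁+L₂)/(3EI) = θ_0, giving M_Q = 80.65 kN·m (hogging).

M_Q = 80.65 kN·m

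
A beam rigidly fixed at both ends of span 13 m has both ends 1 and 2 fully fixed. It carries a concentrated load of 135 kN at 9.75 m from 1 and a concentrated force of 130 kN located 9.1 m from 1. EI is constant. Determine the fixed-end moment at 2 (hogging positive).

Take the two fixed-end moments M_1, M_2 as redundants; the released structure is the simple span 12.
On the primary (simply-supported) span, the end slopes from the loading are:
  at 1: point load 135 at a = 9.75: Pab(L + b)/(6LEI) = 891.2/EI
  at 2: point load 135 at a = 9.75: Pab(L + a)/(6LEI) = 1248/EI
  at 1: point load 130 at a = 9.1: Pab(L + b)/(6LEI) = 999.6/EI
  at 2: point load 130 at a = 9.1: Pab(L + a)/(6LEI) = 1307/EI
  θ_10 = 1891/EI,  θ_20 = 2555/EI
Flexibility coefficients: a unit moment at one end gives L/(3EI) there and L/(6EI) at the far end, so f₁₁ = f₂₂ = 4.333/EI and f₁₂ = f₂₁ = 2.167/EI.
Compatibility — zero rotation at each built-in end:
  4.333 M_1 + 2.167 M_2 = 1891
  2.167 M_1 + 4.333 M_2 = 2555
Solving the pair gives M_1 = 188.7 kN·m and M_2 = 495.2 kN·m (hogging).

M_2 = 495.2 kN·m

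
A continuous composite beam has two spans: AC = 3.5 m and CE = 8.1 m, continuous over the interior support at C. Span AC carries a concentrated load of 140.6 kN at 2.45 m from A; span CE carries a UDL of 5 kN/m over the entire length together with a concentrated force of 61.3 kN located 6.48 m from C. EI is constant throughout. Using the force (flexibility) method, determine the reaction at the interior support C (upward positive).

R_C = 167.1 kN

Take M_C as the redundant. Released structure: two simple spans AC and CE with a hinge at C.
Discontinuity in slope at C on the released structure — sum the simple-span end rotations:
  span AC: point load 140.6 at a = 2.45: Pab(L + a)/(6LEI) = 102.5/EI
  span CE: UDL 5: wL³/(24EI) = 110.7/EI
  span CE: point load 61.3 at a = 6.48: Pab(L + b)/(6LEI) = 128.7/EI
  relative rotation θ_0 = (102.5 + 239.4)/EI = 341.9/EI
A unit hogging moment at C produces rotation L₁/(3EI) + L₂/(3EI) = 3.867/EI.
Slope continuity at C: θ_0 = M_C·3.867/EI, so M_C = 341.9/3.867 = 88.42 kN·m (hogging).
Span AC, ΣM about A with M_C applied at C: R_C^{AC}·3.5 = 344.5 + 88.42, so R_C^{AC} = 123.7 kN and R_A = 140.6 − 123.7 = 16.92 kN.
Span CE, ΣM about E: R_C^{CE}·8.1 = 263.3 + 88.42, so R_C^{CE} = 43.43 kN and R_E = 101.8 − 43.43 = 58.37 kN.
R_C = 123.7 + 43.43 = 167.1 kN.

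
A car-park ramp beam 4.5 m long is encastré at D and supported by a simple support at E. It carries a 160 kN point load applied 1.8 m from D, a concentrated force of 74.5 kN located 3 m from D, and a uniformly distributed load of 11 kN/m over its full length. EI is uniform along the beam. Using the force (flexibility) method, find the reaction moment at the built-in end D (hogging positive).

M_D = 215.8 kN·m

Remove the prop at E; the released (primary) structure is a cantilever built in at D.
Downward deflection at the released point E due to the loads:
  point load 160 at a = 1.8: Pa²(3L − a)/(6EI) = 1011/EI
  point load 74.5 at a = 3: Pa²(3L − a)/(6EI) = 1173/EI
  UDL 11: wL⁴/(8EI) = 563.8/EI
  δ_0 = 2748/EI
Flexibility coefficient — unit upward force at E: δ_{EE} = L³/(3EI) = 30.38/EI.
The prop prevents deflection at E: R_E = δ_0/δ_{EE} = 2748/30.38 = 90.47 kN.
Moment equilibrium about D: M_D = Σ(load moments about D) − R_E·L = 622.9 − 90.47×4.5 = 215.8 kN·m.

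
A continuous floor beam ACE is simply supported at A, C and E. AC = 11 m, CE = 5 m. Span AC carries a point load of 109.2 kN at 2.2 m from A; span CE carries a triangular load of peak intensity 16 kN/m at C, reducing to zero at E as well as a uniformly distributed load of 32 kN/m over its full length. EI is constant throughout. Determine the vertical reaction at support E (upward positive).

R_E = 69.56 kN

Insert a hinge at C; M_C is the redundant, and each span becomes simply supported.
End slopes at the hinge C, treating each span as simply supported:
  span AC: point load 109.2 at a = 2.2: Pab(L + a)/(6LEI) = 422.8/EI
  span CE: triangular load, peak 16: w₀L³/(45EI) = 44.44/EI
  span CE: UDL 32: wL³/(24EI) = 166.7/EI
  relative rotation θ_0 = (422.8 + 211.1)/EI = 633.9/EI
A unit hogging moment at C produces rotation L₁/(3EI) + L₂/(3EI) = 5.333/EI.
Slope continuity at C: θ_0 = M_C·5.333/EI, so M_C = 633.9/5.333 = 118.9 kN·m (hogging).
Span CE, ΣM about E: R_C^{CE}·5 = 533.3 + 118.9, so R_C^{CE} = 130.4 kN and R_E = 200 − 130.4 = 69.56 kN.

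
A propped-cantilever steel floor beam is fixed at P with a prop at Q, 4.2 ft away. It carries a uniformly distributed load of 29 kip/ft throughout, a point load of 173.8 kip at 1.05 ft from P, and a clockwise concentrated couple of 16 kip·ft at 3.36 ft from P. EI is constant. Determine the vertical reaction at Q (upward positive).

Choose R_Q as the redundant. The primary structure is the cantilever fixed at P.
Downward deflection at the released point Q due to the loads:
  UDL 29: wL⁴/(8EI) = 1128/EI
  point load 173.8 at a = 1.05: Pa²(3L − a)/(6EI) = 368.9/EI
  clockwise couple 16 at a = 3.36: M₀a(2L − a)/(2EI) = 135.5/EI
  δ_0 = 1632/EI
Tip deflection under a unit load at Q: L³/(3EI) = 24.7/EI.
The prop prevents deflection at Q: R_Q = δ_0/δ_{QQ} = 1632/24.7 = 66.1 kip.

R_Q = 66.1 kip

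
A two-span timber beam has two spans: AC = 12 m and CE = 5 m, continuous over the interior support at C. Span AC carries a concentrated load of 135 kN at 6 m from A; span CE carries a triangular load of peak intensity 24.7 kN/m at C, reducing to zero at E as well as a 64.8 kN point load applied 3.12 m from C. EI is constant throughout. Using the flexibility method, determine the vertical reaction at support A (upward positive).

Release continuity at C by inserting a hinge; the redundant is the internal moment M_C. The primary structure is two simply-supported spans AC and CE.
End slopes at the hinge C, treating each span as simply supported:
  span AC: point load 135 at a = 6: Pab(L + a)/(6LEI) = 1215/EI
  span CE: triangular load, peak 24.7: w₀L³/(45EI) = 68.61/EI
  span CE: point load 64.8 at a = 3.12: Pab(L + b)/(6LEI) = 87.17/EI
  relative rotation θ_0 = (1215 + 155.8)/EI = 1371/EI
A unit hogging moment at C produces rotation L₁/(3EI) + L₂/(3EI) = 5.667/EI.
Compatibility: M_C·(L₁+L₂)/(3EI) = θ_0, giving M_C = 241.9 kN·m (hogging).
Span AC, ΣM about A with M_C applied at C: R_C^{AC}·12 = 810 + 241.9, so R_C^{AC} = 87.66 kN and R_A = 135 − 87.66 = 47.34 kN.

R_A = 47.34 kN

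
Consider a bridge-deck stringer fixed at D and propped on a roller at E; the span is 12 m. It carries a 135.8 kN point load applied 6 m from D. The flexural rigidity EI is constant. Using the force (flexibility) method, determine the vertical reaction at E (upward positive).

R_E = 42.44 kN

Release the roller at E. Primary structure: cantilever fixed at D.
Deflection at E on the released cantilever, summing each load's contribution:
  point load 135.8 at a = 6: Pa²(3L − a)/(6EI) = 24444/EI
Flexibility coefficient — unit upward force at E: δ_{EE} = L³/(3EI) = 576/EI.
The prop prevents deflection at E: R_E = δ_0/δ_{EE} = 24444/576 = 42.44 kN.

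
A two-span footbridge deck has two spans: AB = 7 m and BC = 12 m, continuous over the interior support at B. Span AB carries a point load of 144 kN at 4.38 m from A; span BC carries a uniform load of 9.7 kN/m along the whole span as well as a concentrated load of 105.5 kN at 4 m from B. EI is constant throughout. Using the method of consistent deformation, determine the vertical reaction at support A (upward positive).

R_A = 6.891 kN

Release continuity at B by inserting a hinge; the redundant is the internal moment M_B. The primary structure is two simply-supported spans AB and BC.
Rotations at B on the released spans (each span's end-slope, ×1/EI):
  span AB: point load 144 at a = 4.38: Pab(L + a)/(6LEI) = 447.7/EI
  span BC: UDL 9.7: wL³/(24EI) = 698.4/EI
  span BC: point load 105.5 at a = 4: Pab(L + b)/(6LEI) = 937.8/EI
  relative rotation θ_0 = (447.7 + 1636)/EI = 2084/EI
A unit hogging moment at B produces rotation L₁/(3EI) + L₂/(3EI) = 6.333/EI.
Slope continuity at B: θ_0 = M_B·6.333/EI, so M_B = 2084/6.333 = 329 kN·m (hogging).
Span AB, ΣM about A with M_B applied at B: R_B^{AB}·7 = 630.7 + 329, so R_B^{AB} = 137.1 kN and R_A = 144 − 137.1 = 6.891 kN.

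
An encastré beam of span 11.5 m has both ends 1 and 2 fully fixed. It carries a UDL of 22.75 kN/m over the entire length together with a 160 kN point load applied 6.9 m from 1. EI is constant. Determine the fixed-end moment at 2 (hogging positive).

Release both end moments; the primary structure is a simply-supported span 12 with redundants M_1 and M_2.
Simple-span end rotations at 1 and 2 under the given loads:
  at 1: UDL 22.75: wL³/(24EI) = 1442/EI
  at 2: UDL 22.75: wL³/(24EI) = 1442/EI
  at 1: point load 160 at a = 6.9: Pab(L + b)/(6LEI) = 1185/EI
  at 2: point load 160 at a = 6.9: Pab(L + a)/(6LEI) = 1354/EI
  θ_10 = 2627/EI,  θ_20 = 2796/EI
Flexibility coefficients: a unit moment at one end gives L/(3EI) there and L/(6EI) at the far end, so f₁₁ = f₂₂ = 3.833/EI and f₁₂ = f₂₁ = 1.917/EI.
Compatibility — zero rotation at each built-in end:
  3.833 M_1 + 1.917 M_2 = 2627
  1.917 M_1 + 3.833 M_2 = 2796
Solving the pair gives M_1 = 427.4 kN·m and M_2 = 515.7 kN·m (hogging).

M_2 = 515.7 kN·m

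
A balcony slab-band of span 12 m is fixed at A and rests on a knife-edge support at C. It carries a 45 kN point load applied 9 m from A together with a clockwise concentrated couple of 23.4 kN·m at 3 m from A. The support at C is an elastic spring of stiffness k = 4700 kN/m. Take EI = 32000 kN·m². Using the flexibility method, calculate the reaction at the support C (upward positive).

Choose R_C as the redundant. The primary structure is the cantilever fixed at A.
Primary-structure tip deflection at C by superposition:
  point load 45 at a = 9: Pa²(3L − a)/(6EI) = 16402/EI
  clockwise couple 23.4 at a = 3: M₀a(2L − a)/(2EI) = 737.1/EI
  δ_0 = 17140/EI
Tip deflection under a unit load at C: L³/(3EI) = 576/EI.
With EI = 32000 kN·m²: δ_0 = 0.53561 m and δ_{CC} = 0.018 m/kN.
Compatibility — the spring shortens by R_C/k under the reaction it provides: δ_0 − R_C·δ_{CC} = R_C/k. With 1/k = 0.000213 m/kN, R_C = δ_0 / (δ_{CC} + 1/k) = 0.53561 / (0.018 + 0.000213) = 29.41 kN.

R_C = 29.41 kN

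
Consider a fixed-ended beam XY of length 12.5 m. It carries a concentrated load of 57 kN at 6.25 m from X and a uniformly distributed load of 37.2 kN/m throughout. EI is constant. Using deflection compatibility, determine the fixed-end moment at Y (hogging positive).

M_Y = 573.4 kN·m

Release both end moments; the primary structure is a simply-supported span XY with redundants M_X and M_Y.
Simple-span end rotations at X and Y under the given loads:
  at X: point load 57 at a = 6.25: Pab(L + b)/(6LEI) = 556.6/EI
  at Y: point load 57 at a = 6.25: Pab(L + a)/(6LEI) = 556.6/EI
  at X: UDL 37.2: wL³/(24EI) = 3027/EI
  at Y: UDL 37.2: wL³/(24EI) = 3027/EI
  θ_X0 = 3584/EI,  θ_Y0 = 3584/EI
Flexibility coefficients: a unit moment at one end gives L/(3EI) there and L/(6EI) at the far end, so f₁₁ = f₂₂ = 4.167/EI and f₁₂ = f₂₁ = 2.083/EI.
Compatibility — zero rotation at each built-in end:
  4.167 M_X + 2.083 M_Y = 3584
  2.083 M_X + 4.167 M_Y = 3584
Solving the pair gives M_X = 573.4 kN·m and M_Y = 573.4 kN·m (hogging).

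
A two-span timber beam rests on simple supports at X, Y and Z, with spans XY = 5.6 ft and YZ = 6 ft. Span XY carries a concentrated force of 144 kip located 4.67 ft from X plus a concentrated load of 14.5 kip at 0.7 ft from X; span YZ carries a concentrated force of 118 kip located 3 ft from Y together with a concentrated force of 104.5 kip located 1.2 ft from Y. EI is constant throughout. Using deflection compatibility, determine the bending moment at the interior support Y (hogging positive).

Insert a hinge at Y; M_Y is the redundant, and each span becomes simply supported.
Rotations at Y on the released spans (each span's end-slope, ×1/EI):
  span XY: point load 144 at a = 4.67: Pab(L + a)/(6LEI) = 191.2/EI
  span XY: point load 14.5 at a = 0.7: Pab(L + a)/(6LEI) = 9.325/EI
  span YZ: point load 118 at a = 3: Pab(L + b)/(6LEI) = 265.5/EI
  span YZ: point load 104.5 at a = 1.2: Pab(L + b)/(6LEI) = 180.6/EI
  relative rotation θ_0 = (200.5 + 446.1)/EI = 646.6/EI
A unit hogging moment at Y produces rotation L₁/(3EI) + L₂/(3EI) = 3.867/EI.
Compatibility: M_Y·(L₁+L₂)/(3EI) = θ_0, giving M_Y = 167.2 kip·ft (hogging).

M_Y = 167.2 kip·ft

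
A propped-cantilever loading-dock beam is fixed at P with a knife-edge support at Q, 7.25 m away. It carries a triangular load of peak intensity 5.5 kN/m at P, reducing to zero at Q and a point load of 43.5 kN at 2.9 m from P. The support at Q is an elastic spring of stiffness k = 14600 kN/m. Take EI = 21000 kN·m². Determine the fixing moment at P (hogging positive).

M_P = 80.88 kN·m

Take the reaction at Q as the redundant and release it; the primary structure is a cantilever fixed at P.
Deflection at Q on the released cantilever, summing each load's contribution:
  triangular load, peak 5.5 at the fixed end: w₀L⁴/(30EI) = 506.5/EI
  point load 43.5 at a = 2.9: Pa²(3L − a)/(6EI) = 1149/EI
  δ_0 = 1656/EI
Flexibility coefficient — unit upward force at Q: δ_{QQ} = L³/(3EI) = 127/EI.
With EI = 21000 kN·m²: δ_0 = 0.07885 m and δ_{QQ} = 0.006049 m/kN.
Compatibility — the spring shortens by R_Q/k under the reaction it provides: δ_0 − R_Q·δ_{QQ} = R_Q/k. With 1/k = 0.000068 m/kN, R_Q = δ_0 / (δ_{QQ} + 1/k) = 0.07885 / (0.006049 + 0.000068) = 12.89 kN.
Moment equilibrium about P: M_P = Σ(load moments about P) − R_Q·L = 174.3 − 12.89×7.25 = 80.88 kN·m.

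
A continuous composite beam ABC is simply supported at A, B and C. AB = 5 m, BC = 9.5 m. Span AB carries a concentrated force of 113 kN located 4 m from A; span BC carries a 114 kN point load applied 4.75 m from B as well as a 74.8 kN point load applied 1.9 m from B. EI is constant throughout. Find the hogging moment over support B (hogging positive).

Release continuity at B by inserting a hinge; the redundant is the internal moment M_B. The primary structure is two simply-supported spans AB and BC.
Discontinuity in slope at B on the released structure — sum the simple-span end rotations:
  span AB: point load 113 at a = 4: Pab(L + a)/(6LEI) = 135.6/EI
  span BC: point load 114 at a = 4.75: Pab(L + b)/(6LEI) = 643/EI
  span BC: point load 74.8 at a = 1.9: Pab(L + b)/(6LEI) = 324/EI
  relative rotation θ_0 = (135.6 + 967.1)/EI = 1103/EI
A unit hogging moment at B produces rotation L₁/(3EI) + L₂/(3EI) = 4.833/EI.
Slope continuity at B: θ_0 = M_B·4.833/EI, so M_B = 1103/4.833 = 228.1 kN·m (hogging).

M_B = 228.1 kN·m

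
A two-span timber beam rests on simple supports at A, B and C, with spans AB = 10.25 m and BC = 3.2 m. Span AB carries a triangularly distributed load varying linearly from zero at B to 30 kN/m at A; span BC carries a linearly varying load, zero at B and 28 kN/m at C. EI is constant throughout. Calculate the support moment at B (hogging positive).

Take M_B as the redundant. Released structure: two simple spans AB and BC with a hinge at B.
Rotations at B on the released spans (each span's end-slope, ×1/EI):
  span AB: triangular load, peak 30: 7w₀L³/(360EI) = 628.2/EI
  span BC: triangular load, peak 28: 7w₀L³/(360EI) = 17.84/EI
  relative rotation θ_0 = (628.2 + 17.84)/EI = 646/EI
A unit hogging moment at B produces rotation L₁/(3EI) + L₂/(3EI) = 4.483/EI.
Slope continuity at B: θ_0 = M_B·4.483/EI, so M_B = 646/4.483 = 144.1 kN·m (hogging).

M_B = 144.1 kN·m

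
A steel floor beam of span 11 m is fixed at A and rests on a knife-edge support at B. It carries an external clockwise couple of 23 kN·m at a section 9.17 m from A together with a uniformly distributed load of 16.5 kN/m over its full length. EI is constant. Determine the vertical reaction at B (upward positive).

R_B = 71.11 kN

Remove the prop at B; the released (primary) structure is a cantilever built in at A.
Deflection at B on the released cantilever, summing each load's contribution:
  clockwise couple 23 at a = 9.17: M₀a(2L − a)/(2EI) = 1353/EI
  UDL 16.5: wL⁴/(8EI) = 30197/EI
  δ_0 = 31550/EI
Flexibility coefficient — unit upward force at B: δ_{BB} = L³/(3EI) = 443.7/EI.
The prop prevents deflection at B: R_B = δ_0/δ_{BB} = 31550/443.7 = 71.11 kN.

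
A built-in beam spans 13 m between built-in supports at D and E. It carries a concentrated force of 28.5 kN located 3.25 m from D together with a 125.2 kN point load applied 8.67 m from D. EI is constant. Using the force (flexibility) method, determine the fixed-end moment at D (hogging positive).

M_D = 172.5 kN·m

Release both end moments; the primary structure is a simply-supported span DE with redundants M_D and M_E.
End rotations of the released simple span under the applied load (×1/EI):
  at D: point load 28.5 at a = 3.25: Pab(L + b)/(6LEI) = 263.4/EI
  at E: point load 28.5 at a = 3.25: Pab(L + a)/(6LEI) = 188.1/EI
  at D: point load 125.2 at a = 8.67: Pab(L + b)/(6LEI) = 1044/EI
  at E: point load 125.2 at a = 8.67: Pab(L + a)/(6LEI) = 1306/EI
  θ_D0 = 1308/EI,  θ_E0 = 1494/EI
Flexibility coefficients: a unit moment at one end gives L/(3EI) there and L/(6EI) at the far end, so f₁₁ = f₂₂ = 4.333/EI and f₁₂ = f₂₁ = 2.167/EI.
Compatibility — zero rotation at each built-in end:
  4.333 M_D + 2.167 M_E = 1308
  2.167 M_D + 4.333 M_E = 1494
Solving the pair gives M_D = 172.5 kN·m and M_E = 258.5 kN·m (hogging).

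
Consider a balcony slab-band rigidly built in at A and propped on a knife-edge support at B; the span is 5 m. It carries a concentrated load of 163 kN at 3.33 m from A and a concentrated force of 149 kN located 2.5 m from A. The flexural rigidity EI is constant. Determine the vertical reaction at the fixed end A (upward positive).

Release the roller at B. Primary structure: cantilever fixed at A.
Primary-structure tip deflection at B by superposition:
  point load 163 at a = 3.33: Pa²(3L − a)/(6EI) = 3516/EI
  point load 149 at a = 2.5: Pa²(3L − a)/(6EI) = 1940/EI
  δ_0 = 5456/EI
Flexibility coefficient — unit upward force at B: δ_{BB} = L³/(3EI) = 41.67/EI.
Compatibility at B: δ_0 − R_B·δ_{BB} = 0, so R_B = 5456/41.67 = 130.9 kN.
Vertical equilibrium: R_A = ΣP − R_B = 312 − 130.9 = 181.1 kN.

R_A = 181.1 kN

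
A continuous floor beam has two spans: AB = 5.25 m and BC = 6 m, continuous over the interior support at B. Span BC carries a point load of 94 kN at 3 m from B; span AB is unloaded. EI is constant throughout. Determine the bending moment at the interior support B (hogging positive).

M_B = 56.4 kN·m

Release continuity at B by inserting a hinge; the redundant is the internal moment M_B. The primary structure is two simply-supported spans AB and BC.
Rotations at B on the released spans (each span's end-slope, ×1/EI):
  span BC: point load 94 at a = 3: Pab(L + b)/(6LEI) = 211.5/EI
  relative rotation θ_0 = (0 + 211.5)/EI = 211.5/EI
A unit hogging moment at B produces rotation L₁/(3EI) + L₂/(3EI) = 3.75/EI.
Slope continuity at B: θ_0 = M_B·3.75/EI, so M_B = 211.5/3.75 = 56.4 kN·m (hogging).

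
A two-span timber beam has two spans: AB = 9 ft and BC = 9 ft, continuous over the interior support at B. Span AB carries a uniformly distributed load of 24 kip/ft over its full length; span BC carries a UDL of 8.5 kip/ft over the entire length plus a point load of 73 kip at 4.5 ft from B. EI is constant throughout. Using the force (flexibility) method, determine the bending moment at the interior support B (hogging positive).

M_B = 226.1 kip·ft

Take M_B as the redundant. Released structure: two simple spans AB and BC with a hinge at B.
Discontinuity in slope at B on the released structure — sum the simple-span end rotations:
  span AB: UDL 24: wL³/(24EI) = 729/EI
  span BC: UDL 8.5: wL³/(24EI) = 258.2/EI
  span BC: point load 73 at a = 4.5: Pab(L + b)/(6LEI) = 369.6/EI
  relative rotation θ_0 = (729 + 627.8)/EI = 1357/EI
A unit hogging moment at B produces rotation L₁/(3EI) + L₂/(3EI) = 6/EI.
Slope continuity at B: θ_0 = M_B·6/EI, so M_B = 1357/6 = 226.1 kip·ft (hogging).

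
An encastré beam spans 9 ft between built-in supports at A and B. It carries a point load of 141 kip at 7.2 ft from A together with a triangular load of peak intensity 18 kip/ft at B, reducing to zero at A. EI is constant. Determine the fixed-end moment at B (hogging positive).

Take the two fixed-end moments M_A, M_B as redundants; the released structure is the simple span AB.
End rotations of the released simple span under the applied load (×1/EI):
  at A: point load 141 at a = 7.2: Pab(L + b)/(6LEI) = 365.5/EI
  at B: point load 141 at a = 7.2: Pab(L + a)/(6LEI) = 548.2/EI
  at A: triangular load, peak 18: 7w₀L³/(360EI) = 255.2/EI
  at B: triangular load, peak 18: w₀L³/(45EI) = 291.6/EI
  θ_A0 = 620.6/EI,  θ_B0 = 839.8/EI
Flexibility coefficients: a unit moment at one end gives L/(3EI) there and L/(6EI) at the far end, so f₁₁ = f₂₂ = 3/EI and f₁₂ = f₂₁ = 1.5/EI.
Compatibility — zero rotation at each built-in end:
  3 M_A + 1.5 M_B = 620.6
  1.5 M_A + 3 M_B = 839.8
Solving the pair gives M_A = 89.21 kip·ft and M_B = 235.3 kip·ft (hogging).

M_B = 235.3 kip·ft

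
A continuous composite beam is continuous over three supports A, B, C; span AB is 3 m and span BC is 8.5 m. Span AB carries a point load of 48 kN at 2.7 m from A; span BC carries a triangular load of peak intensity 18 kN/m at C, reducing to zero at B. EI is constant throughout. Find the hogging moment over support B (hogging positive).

Take M_B as the redundant. Released structure: two simple spans AB and BC with a hinge at B.
Rotations at B on the released spans (each span's end-slope, ×1/EI):
  span AB: point load 48 at a = 2.7: Pab(L + a)/(6LEI) = 12.31/EI
  span BC: triangular load, peak 18: 7w₀L³/(360EI) = 214.9/EI
  relative rotation θ_0 = (12.31 + 214.9)/EI = 227.3/EI
A unit hogging moment at B produces rotation L₁/(3EI) + L₂/(3EI) = 3.833/EI.
Slope continuity at B: θ_0 = M_B·3.833/EI, so M_B = 227.3/3.833 = 59.28 kN·m (hogging).

M_B = 59.28 kN·m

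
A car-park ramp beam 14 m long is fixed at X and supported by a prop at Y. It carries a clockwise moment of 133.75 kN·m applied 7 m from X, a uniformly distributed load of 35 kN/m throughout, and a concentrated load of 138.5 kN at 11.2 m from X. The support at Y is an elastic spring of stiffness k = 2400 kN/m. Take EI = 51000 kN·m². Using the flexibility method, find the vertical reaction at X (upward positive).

Choose R_Y as the redundant. The primary structure is the cantilever fixed at X.
Primary-structure tip deflection at Y by superposition:
  clockwise couple 133.75 at a = 7: M₀a(2L − a)/(2EI) = 9831/EI
  UDL 35: wL⁴/(8EI) = 168070/EI
  point load 138.5 at a = 11.2: Pa²(3L − a)/(6EI) = 89184/EI
  δ_0 = 267084/EI
Tip deflection under a unit load at Y: L³/(3EI) = 914.7/EI.
With EI = 51000 kN·m²: δ_0 = 5.2369 m and δ_{YY} = 0.017935 m/kN.
Compatibility — the spring shortens by R_Y/k under the reaction it provides: δ_0 − R_Y·δ_{YY} = R_Y/k. With 1/k = 0.000417 m/kN, R_Y = δ_0 / (δ_{YY} + 1/k) = 5.2369 / (0.017935 + 0.000417) = 285.4 kN.
Vertical equilibrium: R_X = ΣP − R_Y = 628.5 − 285.4 = 343.1 kN.

R_X = 343.1 kN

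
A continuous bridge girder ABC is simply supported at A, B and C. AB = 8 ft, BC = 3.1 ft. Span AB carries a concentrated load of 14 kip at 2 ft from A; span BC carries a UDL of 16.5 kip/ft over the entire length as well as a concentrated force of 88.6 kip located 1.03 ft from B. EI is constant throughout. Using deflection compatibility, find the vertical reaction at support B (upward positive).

Take M_B as the redundant. Released structure: two simple spans AB and BC with a hinge at B.
End slopes at the hinge B, treating each span as simply supported:
  span AB: point load 14 at a = 2: Pab(L + a)/(6LEI) = 35/EI
  span BC: UDL 16.5: wL³/(24EI) = 20.48/EI
  span BC: point load 88.6 at a = 1.03: Pab(L + b)/(6LEI) = 52.51/EI
  relative rotation θ_0 = (35 + 72.99)/EI = 108/EI
A unit hogging moment at B produces rotation L₁/(3EI) + L₂/(3EI) = 3.7/EI.
Compatibility: M_B·(L₁+L₂)/(3EI) = θ_0, giving M_B = 29.19 kip·ft (hogging).
Span AB, ΣM about A with M_B applied at B: R_B^{AB}·8 = 28 + 29.19, so R_B^{AB} = 7.148 kip and R_A = 14 − 7.148 = 6.852 kip.
Span BC, ΣM about C: R_B^{BC}·3.1 = 262.7 + 29.19, so R_B^{BC} = 94.15 kip and R_C = 139.8 − 94.15 = 45.6 kip.
R_B = 7.148 + 94.15 = 101.3 kip.

R_B = 101.3 kip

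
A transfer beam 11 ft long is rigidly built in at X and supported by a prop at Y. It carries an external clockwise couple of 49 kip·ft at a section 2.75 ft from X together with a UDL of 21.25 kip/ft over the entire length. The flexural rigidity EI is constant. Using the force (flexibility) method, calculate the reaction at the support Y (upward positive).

R_Y = 90.58 kip

Release the roller at Y. Primary structure: cantilever fixed at X.
Downward deflection at the released point Y due to the loads:
  clockwise couple 49 at a = 2.75: M₀a(2L − a)/(2EI) = 1297/EI
  UDL 21.25: wL⁴/(8EI) = 38890/EI
  δ_0 = 40187/EI
Tip deflection under a unit load at Y: L³/(3EI) = 443.7/EI.
Compatibility at Y: δ_0 − R_Y·δ_{YY} = 0, so R_Y = 40187/443.7 = 90.58 kip.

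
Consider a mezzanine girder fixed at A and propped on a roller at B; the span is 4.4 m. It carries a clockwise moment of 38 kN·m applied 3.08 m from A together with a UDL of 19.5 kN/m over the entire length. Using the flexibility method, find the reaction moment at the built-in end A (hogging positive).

M_A = 33.32 kN·m

Release the roller at B. Primary structure: cantilever fixed at A.
Deflection at B on the released cantilever, summing each load's contribution:
  clockwise couple 38 at a = 3.08: M₀a(2L − a)/(2EI) = 334.7/EI
  UDL 19.5: wL⁴/(8EI) = 913.6/EI
  δ_0 = 1248/EI
Flexibility coefficient — unit upward force at B: δ_{BB} = L³/(3EI) = 28.39/EI.
The prop prevents deflection at B: R_B = δ_0/δ_{BB} = 1248/28.39 = 43.96 kN.
Moment equilibrium about A: M_A = Σ(load moments about A) − R_B·L = 226.8 − 43.96×4.4 = 33.32 kN·m.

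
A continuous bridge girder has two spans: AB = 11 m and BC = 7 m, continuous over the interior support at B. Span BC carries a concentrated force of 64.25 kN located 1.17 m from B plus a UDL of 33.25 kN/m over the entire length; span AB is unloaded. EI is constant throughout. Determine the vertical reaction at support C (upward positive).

R_C = 112.6 kN

Take M_B as the redundant. Released structure: two simple spans AB and BC with a hinge at B.
Rotations at B on the released spans (each span's end-slope, ×1/EI):
  span BC: point load 64.25 at a = 1.17: Pab(L + b)/(6LEI) = 133.9/EI
  span BC: UDL 33.25: wL³/(24EI) = 475.2/EI
  relative rotation θ_0 = (0 + 609.1)/EI = 609.1/EI
A unit hogging moment at B produces rotation L₁/(3EI) + L₂/(3EI) = 6/EI.
Compatibility: M_B·(L₁+L₂)/(3EI) = θ_0, giving M_B = 101.5 kN·m (hogging).
Span BC, ΣM about C: R_B^{BC}·7 = 1189 + 101.5, so R_B^{BC} = 184.4 kN and R_C = 297 − 184.4 = 112.6 kN.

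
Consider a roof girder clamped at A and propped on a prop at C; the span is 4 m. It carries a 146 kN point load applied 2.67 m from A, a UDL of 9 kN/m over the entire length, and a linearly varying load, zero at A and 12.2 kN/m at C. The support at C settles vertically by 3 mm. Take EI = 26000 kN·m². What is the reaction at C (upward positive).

Remove the prop at C; the released (primary) structure is a cantilever built in at A.
Free-end deflection of the primary structure under the applied loading (downward +):
  point load 146 at a = 2.67: Pa²(3L − a)/(6EI) = 1618/EI
  UDL 9: wL⁴/(8EI) = 288/EI
  triangular load, peak 12.2 at the free end: 11w₀L⁴/(120EI) = 286.3/EI
  δ_0 = 2193/EI
Flexibility coefficient — unit upward force at C: δ_{CC} = L³/(3EI) = 21.33/EI.
With EI = 26000 kN·m²: δ_0 = 0.084337 m and δ_{CC} = 0.000821 m/kN.
Compatibility — the beam at C must follow the support down by 0.003 m: δ_0 − R_C·δ_{CC} = 0.003, so R_C = (0.084337 − 0.003)/0.000821 = 99.13 kN.

R_C = 99.13 kN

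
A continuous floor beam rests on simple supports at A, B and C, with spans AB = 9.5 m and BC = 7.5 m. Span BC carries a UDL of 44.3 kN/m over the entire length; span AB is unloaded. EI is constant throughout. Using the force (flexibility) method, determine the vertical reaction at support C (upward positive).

R_C = 147.8 kN

Release continuity at B by inserting a hinge; the redundant is the internal moment M_B. The primary structure is two simply-supported spans AB and BC.
Rotations at B on the released spans (each span's end-slope, ×1/EI):
  span BC: UDL 44.3: wL³/(24EI) = 778.7/EI
  relative rotation θ_0 = (0 + 778.7)/EI = 778.7/EI
A unit hogging moment at B produces rotation L₁/(3EI) + L₂/(3EI) = 5.667/EI.
Compatibility: M_B·(L₁+L₂)/(3EI) = θ_0, giving M_B = 137.4 kN·m (hogging).
Span BC, ΣM about C: R_B^{BC}·7.5 = 1246 + 137.4, so R_B^{BC} = 184.4 kN and R_C = 332.2 − 184.4 = 147.8 kN.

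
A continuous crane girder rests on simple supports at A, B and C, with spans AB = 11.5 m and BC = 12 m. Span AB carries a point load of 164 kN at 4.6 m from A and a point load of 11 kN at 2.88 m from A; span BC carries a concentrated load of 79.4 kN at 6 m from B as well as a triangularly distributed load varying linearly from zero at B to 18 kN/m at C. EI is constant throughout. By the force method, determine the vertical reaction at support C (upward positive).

Take M_B as the redundant. Released structure: two simple spans AB and BC with a hinge at B.
End slopes at the hinge B, treating each span as simply supported:
  span AB: point load 164 at a = 4.6: Pab(L + a)/(6LEI) = 1215/EI
  span AB: point load 11 at a = 2.88: Pab(L + a)/(6LEI) = 56.91/EI
  span BC: point load 79.4 at a = 6: Pab(L + b)/(6LEI) = 714.6/EI
  span BC: triangular load, peak 18: 7w₀L³/(360EI) = 604.8/EI
  relative rotation θ_0 = (1271 + 1319)/EI = 2591/EI
A unit hogging moment at B produces rotation L₁/(3EI) + L₂/(3EI) = 7.833/EI.
Compatibility: M_B·(L₁+L₂)/(3EI) = θ_0, giving M_B = 330.8 kN·m (hogging).
Span BC, ΣM about C: R_B^{BC}·12 = 908.4 + 330.8, so R_B^{BC} = 103.3 kN and R_C = 187.4 − 103.3 = 84.14 kN.

R_C = 84.14 kN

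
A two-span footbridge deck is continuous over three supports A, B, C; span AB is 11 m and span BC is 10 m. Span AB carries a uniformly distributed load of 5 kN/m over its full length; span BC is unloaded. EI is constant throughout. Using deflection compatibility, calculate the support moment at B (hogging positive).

M_B = 39.61 kN·m

Take M_B as the redundant. Released structure: two simple spans AB and BC with a hinge at B.
Rotations at B on the released spans (each span's end-slope, ×1/EI):
  span AB: UDL 5: wL³/(24EI) = 277.3/EI
  relative rotation θ_0 = (277.3 + 0)/EI = 277.3/EI
A unit hogging moment at B produces rotation L₁/(3EI) + L₂/(3EI) = 7/EI.
Compatibility: M_B·(L₁+L₂)/(3EI) = θ_0, giving M_B = 39.61 kN·m (hogging).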